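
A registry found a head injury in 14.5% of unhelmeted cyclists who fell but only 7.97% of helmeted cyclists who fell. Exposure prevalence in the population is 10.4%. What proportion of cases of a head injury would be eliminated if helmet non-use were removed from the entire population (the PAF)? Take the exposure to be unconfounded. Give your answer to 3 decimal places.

p₁ = 0.145, p₀ = 0.0797.
Overall risk P(Y=1) = π·p₁ + (1−π)·p₀ = 0.104×0.145 + 0.896×0.0797 = 0.086491.
Under exogeneity, PAF = [P(Y=1) − p₀] / P(Y=1).
PAF = (0.086491 − 0.0797) / 0.086491 ≈ 0.0785

PAF ≈ 0.079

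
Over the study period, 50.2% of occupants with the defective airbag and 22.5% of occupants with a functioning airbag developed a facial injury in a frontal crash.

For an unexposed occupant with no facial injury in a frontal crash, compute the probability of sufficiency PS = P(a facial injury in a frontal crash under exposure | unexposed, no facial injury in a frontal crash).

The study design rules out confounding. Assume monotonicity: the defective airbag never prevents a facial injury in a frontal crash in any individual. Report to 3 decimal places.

PS ≈ 0.357

p₁ = 0.502, p₀ = 0.225.
Under exogeneity and monotonicity, PS = (p₁ − p₀) / (1 − p₀).
PS = (0.502 − 0.225) / (1 − 0.225) = 0.277 / 0.775 ≈ 0.3574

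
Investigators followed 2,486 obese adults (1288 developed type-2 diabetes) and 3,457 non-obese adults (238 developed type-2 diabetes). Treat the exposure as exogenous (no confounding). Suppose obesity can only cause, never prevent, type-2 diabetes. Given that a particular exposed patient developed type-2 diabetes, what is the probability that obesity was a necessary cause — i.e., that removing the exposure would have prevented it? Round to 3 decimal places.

PN ≈ 0.867

p₁ = P(outcome | exposed) = 1288/2486 = 0.5181
p₀ = P(outcome | unexposed) = 238/3457 = 0.068846
Under exogeneity and monotonicity, PN = (p₁ − p₀) / p₁.
PN = (0.5181 − 0.068846) / 0.5181 = 0.44926 / 0.5181 ≈ 0.8671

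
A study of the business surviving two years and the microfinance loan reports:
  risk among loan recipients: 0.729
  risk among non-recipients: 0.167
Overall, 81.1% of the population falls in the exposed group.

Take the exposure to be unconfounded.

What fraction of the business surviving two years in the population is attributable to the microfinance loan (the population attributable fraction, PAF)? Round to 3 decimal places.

Let p₁ = 0.729, p₀ = 0.167.
Overall risk P(Y=1) = π·p₁ + (1−π)·p₀ = 0.811×0.729 + 0.189×0.167 = 0.62278.
Under exogeneity, PAF = [P(Y=1) − p₀] / P(Y=1).
PAF = (0.62278 − 0.167) / 0.62278 ≈ 0.7318

PAF ≈ 0.732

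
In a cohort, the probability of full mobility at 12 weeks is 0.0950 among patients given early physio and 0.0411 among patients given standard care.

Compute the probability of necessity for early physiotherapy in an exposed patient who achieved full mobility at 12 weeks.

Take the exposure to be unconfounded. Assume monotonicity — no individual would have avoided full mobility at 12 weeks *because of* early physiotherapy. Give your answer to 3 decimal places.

PN ≈ 0.567

Let p₁ = 0.095, p₀ = 0.0411.
Under exogeneity and monotonicity, PN = (p₁ − p₀) / p₁.
PN = (0.095 − 0.0411) / 0.095 = 0.0539 / 0.095 ≈ 0.5674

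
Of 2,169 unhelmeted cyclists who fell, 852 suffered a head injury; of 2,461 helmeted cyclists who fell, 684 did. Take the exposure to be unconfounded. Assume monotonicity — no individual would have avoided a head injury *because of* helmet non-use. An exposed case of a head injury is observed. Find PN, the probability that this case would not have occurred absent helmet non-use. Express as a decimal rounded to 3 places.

p₁ = P(outcome | exposed) = 852/2169 = 0.39281
p₀ = P(outcome | unexposed) = 684/2461 = 0.27794
Under exogeneity and monotonicity, PN = (p₁ − p₀) / p₁.
PN = (0.39281 − 0.27794) / 0.39281 = 0.11487 / 0.39281 ≈ 0.2924

PN ≈ 0.292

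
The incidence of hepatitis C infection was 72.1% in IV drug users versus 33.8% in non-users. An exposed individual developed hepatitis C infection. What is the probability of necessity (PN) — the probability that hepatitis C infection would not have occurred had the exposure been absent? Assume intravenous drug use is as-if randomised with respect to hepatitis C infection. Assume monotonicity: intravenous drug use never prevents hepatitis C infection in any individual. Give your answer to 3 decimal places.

p₁ = 0.721, p₀ = 0.338.
Under exogeneity and monotonicity, PN = (p₁ − p₀) / p₁.
PN = (0.721 − 0.338) / 0.721 = 0.383 / 0.721 ≈ 0.5312

PN ≈ 0.531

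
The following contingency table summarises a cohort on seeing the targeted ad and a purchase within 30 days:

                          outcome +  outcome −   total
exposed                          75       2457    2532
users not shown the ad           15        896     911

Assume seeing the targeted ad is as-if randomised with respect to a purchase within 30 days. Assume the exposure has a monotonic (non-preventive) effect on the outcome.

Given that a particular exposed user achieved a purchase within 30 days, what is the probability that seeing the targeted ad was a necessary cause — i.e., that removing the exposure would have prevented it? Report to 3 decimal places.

p₁ = P(outcome | exposed) = 75/2532 = 0.029621
p₀ = P(outcome | unexposed) = 15/911 = 0.016465
Under exogeneity and monotonicity, PN = (p₁ − p₀) / p₁.
PN = (0.029621 − 0.016465) / 0.029621 = 0.013155 / 0.029621 ≈ 0.4441

PN ≈ 0.444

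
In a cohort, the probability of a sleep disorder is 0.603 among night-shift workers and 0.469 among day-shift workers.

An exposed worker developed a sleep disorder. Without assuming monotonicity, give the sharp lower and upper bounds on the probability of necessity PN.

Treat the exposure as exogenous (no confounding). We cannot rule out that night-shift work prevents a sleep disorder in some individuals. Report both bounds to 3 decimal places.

0.222 ≤ PN ≤ 0.881

Let p₁ = 0.603, p₀ = 0.469.
Under exogeneity alone the bounds on PN are max{0,(p₁−p₀)/p₁} ≤ PN ≤ min{1,(1−p₀)/p₁}.
  lower = (p₁ − p₀)/p₁ = 0.134 / 0.603 ≈ 0.2222
  upper = min{1, (1 − p₀)/p₁} = 0.531 / 0.603 ≈ 0.8806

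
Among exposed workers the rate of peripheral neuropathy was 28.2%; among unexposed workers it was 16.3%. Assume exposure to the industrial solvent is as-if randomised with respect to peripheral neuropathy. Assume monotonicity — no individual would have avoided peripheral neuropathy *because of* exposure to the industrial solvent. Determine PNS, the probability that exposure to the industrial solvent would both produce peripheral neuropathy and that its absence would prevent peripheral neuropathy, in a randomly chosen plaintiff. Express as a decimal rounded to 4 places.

PNS ≈ 0.1190

p₁ = 0.282, p₀ = 0.163.
Under exogeneity and monotonicity, PNS = p₁ − p₀.
PNS = 0.282 − 0.163 = 0.119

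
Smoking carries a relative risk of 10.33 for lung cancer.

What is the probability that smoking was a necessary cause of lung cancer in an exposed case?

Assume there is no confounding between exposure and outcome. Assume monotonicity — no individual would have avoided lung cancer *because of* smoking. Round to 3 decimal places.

Under exogeneity and monotonicity, PN = (RR − 1) / RR = 1 − 1/RR.
PN = (10.33 − 1) / 10.33 = 9.33 / 10.33 ≈ 0.9032

PN ≈ 0.903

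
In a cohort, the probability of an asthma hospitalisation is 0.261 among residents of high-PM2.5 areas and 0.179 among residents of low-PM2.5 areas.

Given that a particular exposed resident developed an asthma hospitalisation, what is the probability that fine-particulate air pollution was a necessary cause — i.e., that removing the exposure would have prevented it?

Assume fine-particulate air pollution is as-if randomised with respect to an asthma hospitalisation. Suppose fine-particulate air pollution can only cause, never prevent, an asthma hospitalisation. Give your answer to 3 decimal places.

Let p₁ = 0.261, p₀ = 0.179.
Under exogeneity and monotonicity, PN = (p₁ − p₀) / p₁.
PN = (0.261 − 0.179) / 0.261 = 0.082 / 0.261 ≈ 0.3142

PN ≈ 0.314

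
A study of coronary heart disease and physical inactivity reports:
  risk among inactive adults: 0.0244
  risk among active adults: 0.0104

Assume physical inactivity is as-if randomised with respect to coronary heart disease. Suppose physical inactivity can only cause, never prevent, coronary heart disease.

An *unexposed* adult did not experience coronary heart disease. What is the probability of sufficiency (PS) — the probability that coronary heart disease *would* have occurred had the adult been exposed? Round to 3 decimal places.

Let p₁ = 0.0244, p₀ = 0.0104.
Under exogeneity and monotonicity, PS = (p₁ − p₀) / (1 − p₀).
PS = (0.0244 − 0.0104) / (1 − 0.0104) = 0.014 / 0.9896 ≈ 0.0141

PS ≈ 0.014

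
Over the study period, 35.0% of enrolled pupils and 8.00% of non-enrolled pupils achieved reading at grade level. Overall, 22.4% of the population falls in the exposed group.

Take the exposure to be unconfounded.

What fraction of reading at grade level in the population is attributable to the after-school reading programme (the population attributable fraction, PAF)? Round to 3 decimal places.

p₁ = 0.35, p₀ = 0.08.
Overall risk P(Y=1) = π·p₁ + (1−π)·p₀ = 0.224×0.35 + 0.776×0.08 = 0.14048.
Under exogeneity, PAF = [P(Y=1) − p₀] / P(Y=1).
PAF = (0.14048 − 0.08) / 0.14048 ≈ 0.4305

PAF ≈ 0.431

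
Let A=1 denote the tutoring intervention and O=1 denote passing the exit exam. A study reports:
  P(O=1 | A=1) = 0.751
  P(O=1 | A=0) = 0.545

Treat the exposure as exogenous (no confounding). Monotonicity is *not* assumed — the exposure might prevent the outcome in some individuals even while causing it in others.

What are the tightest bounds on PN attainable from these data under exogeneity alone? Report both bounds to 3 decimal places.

0.274 ≤ PN ≤ 0.606

Let p₁ = 0.751, p₀ = 0.545.
Under exogeneity alone the bounds on PN are max{0,(p₁−p₀)/p₁} ≤ PN ≤ min{1,(1−p₀)/p₁}.
  lower = (p₁ − p₀)/p₁ = 0.206 / 0.751 ≈ 0.2743
  upper = min{1, (1 − p₀)/p₁} = 0.455 / 0.751 ≈ 0.6059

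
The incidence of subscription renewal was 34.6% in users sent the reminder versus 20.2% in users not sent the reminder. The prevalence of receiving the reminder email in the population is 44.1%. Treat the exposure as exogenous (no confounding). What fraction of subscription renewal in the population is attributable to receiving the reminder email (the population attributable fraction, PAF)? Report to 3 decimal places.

p₁ = 0.346, p₀ = 0.202.
Overall risk P(Y=1) = π·p₁ + (1−π)·p₀ = 0.441×0.346 + 0.559×0.202 = 0.2655.
Under exogeneity, PAF = [P(Y=1) − p₀] / P(Y=1).
PAF = (0.2655 − 0.202) / 0.2655 ≈ 0.2392

PAF ≈ 0.239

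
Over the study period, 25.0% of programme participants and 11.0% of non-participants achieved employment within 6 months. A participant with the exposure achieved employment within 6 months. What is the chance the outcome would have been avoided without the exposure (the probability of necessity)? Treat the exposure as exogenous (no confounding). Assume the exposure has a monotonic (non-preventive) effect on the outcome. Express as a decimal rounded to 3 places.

PN ≈ 0.560

p₁ = 0.25, p₀ = 0.11.
Under exogeneity and monotonicity, PN = (p₁ − p₀) / p₁.
PN = (0.25 − 0.11) / 0.25 = 0.14 / 0.25 ≈ 0.5600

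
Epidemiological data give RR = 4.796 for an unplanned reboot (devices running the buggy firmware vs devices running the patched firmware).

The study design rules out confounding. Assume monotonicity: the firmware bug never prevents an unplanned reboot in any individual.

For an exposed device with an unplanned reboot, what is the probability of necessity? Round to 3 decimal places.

PN ≈ 0.791

Under exogeneity and monotonicity, PN = (RR − 1) / RR = 1 − 1/RR.
PN = (4.796 − 1) / 4.796 = 3.796 / 4.796 ≈ 0.7915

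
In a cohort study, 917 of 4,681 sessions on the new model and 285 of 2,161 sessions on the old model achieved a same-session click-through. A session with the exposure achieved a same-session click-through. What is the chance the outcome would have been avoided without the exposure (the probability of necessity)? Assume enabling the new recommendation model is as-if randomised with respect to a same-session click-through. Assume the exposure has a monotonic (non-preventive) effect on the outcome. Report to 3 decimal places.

PN ≈ 0.327

p₁ = P(outcome | exposed) = 917/4681 = 0.1959
p₀ = P(outcome | unexposed) = 285/2161 = 0.13188
Under exogeneity and monotonicity, PN = (p₁ − p₀) / p₁.
PN = (0.1959 − 0.13188) / 0.1959 = 0.064015 / 0.1959 ≈ 0.3268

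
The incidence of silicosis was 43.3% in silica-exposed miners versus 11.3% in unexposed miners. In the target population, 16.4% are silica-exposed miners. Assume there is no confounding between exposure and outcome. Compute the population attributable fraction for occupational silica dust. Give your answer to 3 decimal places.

PAF ≈ 0.317

p₁ = 0.433, p₀ = 0.113.
Overall risk P(Y=1) = π·p₁ + (1−π)·p₀ = 0.164×0.433 + 0.836×0.113 = 0.16548.
Under exogeneity, PAF = [P(Y=1) − p₀] / P(Y=1).
PAF = (0.16548 − 0.113) / 0.16548 ≈ 0.3171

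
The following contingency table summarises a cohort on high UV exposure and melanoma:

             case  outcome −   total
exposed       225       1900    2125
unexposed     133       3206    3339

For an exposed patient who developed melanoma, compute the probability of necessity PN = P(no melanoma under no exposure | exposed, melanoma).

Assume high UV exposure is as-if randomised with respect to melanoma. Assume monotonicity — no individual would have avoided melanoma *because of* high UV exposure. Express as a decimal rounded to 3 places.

p₁ = P(outcome | exposed) = 225/2125 = 0.10588
p₀ = P(outcome | unexposed) = 133/3339 = 0.039832
Under exogeneity and monotonicity, PN = (p₁ − p₀)/p₁.
PN = (0.10588 − 0.039832) / 0.10588 ≈ 0.6238

PN ≈ 0.624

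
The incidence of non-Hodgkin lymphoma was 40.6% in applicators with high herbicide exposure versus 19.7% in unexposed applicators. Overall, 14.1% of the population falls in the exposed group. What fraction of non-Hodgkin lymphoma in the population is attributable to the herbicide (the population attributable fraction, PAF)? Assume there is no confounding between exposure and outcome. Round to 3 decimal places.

p₁ = 0.406, p₀ = 0.197.
Overall risk P(Y=1) = π·p₁ + (1−π)·p₀ = 0.141×0.406 + 0.859×0.197 = 0.22647.
Under exogeneity, PAF = [P(Y=1) − p₀] / P(Y=1).
PAF = (0.22647 − 0.197) / 0.22647 ≈ 0.1301

PAF ≈ 0.130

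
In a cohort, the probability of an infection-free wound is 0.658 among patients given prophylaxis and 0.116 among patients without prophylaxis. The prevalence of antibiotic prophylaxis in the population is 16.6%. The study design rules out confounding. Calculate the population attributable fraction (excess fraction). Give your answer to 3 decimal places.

Let p₁ = 0.658, p₀ = 0.116.
Overall risk P(Y=1) = π·p₁ + (1−π)·p₀ = 0.166×0.658 + 0.834×0.116 = 0.20597.
Under exogeneity, PAF = [P(Y=1) − p₀] / P(Y=1).
PAF = (0.20597 − 0.116) / 0.20597 ≈ 0.4368

PAF ≈ 0.437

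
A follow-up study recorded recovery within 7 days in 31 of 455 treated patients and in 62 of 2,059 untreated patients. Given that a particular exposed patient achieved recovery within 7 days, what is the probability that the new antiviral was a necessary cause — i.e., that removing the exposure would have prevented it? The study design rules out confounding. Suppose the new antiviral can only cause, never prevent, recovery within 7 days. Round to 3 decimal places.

p₁ = P(outcome | exposed) = 31/455 = 0.068132
p₀ = P(outcome | unexposed) = 62/2059 = 0.030112
Under exogeneity and monotonicity, PN = (p₁ − p₀) / p₁.
PN = (0.068132 − 0.030112) / 0.068132 = 0.03802 / 0.068132 ≈ 0.5580

PN ≈ 0.558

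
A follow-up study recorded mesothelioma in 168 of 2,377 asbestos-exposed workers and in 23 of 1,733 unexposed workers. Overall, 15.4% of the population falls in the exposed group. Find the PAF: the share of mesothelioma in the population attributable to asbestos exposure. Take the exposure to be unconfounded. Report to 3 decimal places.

PAF ≈ 0.400

p₁ = P(outcome | exposed) = 168/2377 = 0.070677
p₀ = P(outcome | unexposed) = 23/1733 = 0.013272
Overall risk P(Y=1) = π·p₁ + (1−π)·p₀ = 0.154×0.070677 + 0.846×0.013272 = 0.022112.
Under exogeneity, PAF = [P(Y=1) − p₀] / P(Y=1).
PAF = (0.022112 − 0.013272) / 0.022112 ≈ 0.3998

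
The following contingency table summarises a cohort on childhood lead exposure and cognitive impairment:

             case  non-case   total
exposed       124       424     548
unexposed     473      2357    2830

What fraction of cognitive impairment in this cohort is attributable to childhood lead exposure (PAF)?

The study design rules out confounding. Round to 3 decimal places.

PAF ≈ 0.054

p₁ = P(outcome | exposed) = 124/548 = 0.22628
p₀ = P(outcome | unexposed) = 473/2830 = 0.16714
Exposure prevalence π = 548/3378 = 0.16223; overall risk P(Y=1) = 0.17673.
Under exogeneity, PAF = [P(Y=1) − p₀]/P(Y=1).
PAF = (0.17673 − 0.16714) / 0.17673 ≈ 0.0543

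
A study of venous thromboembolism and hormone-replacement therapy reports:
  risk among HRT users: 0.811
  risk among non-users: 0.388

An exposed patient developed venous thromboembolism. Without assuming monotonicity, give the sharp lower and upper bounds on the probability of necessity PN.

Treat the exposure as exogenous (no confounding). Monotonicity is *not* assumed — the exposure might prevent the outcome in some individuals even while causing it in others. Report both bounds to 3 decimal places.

0.522 ≤ PN ≤ 0.755

Let p₁ = 0.811, p₀ = 0.388.
Under exogeneity alone the bounds on PN are max{0,(p₁−p₀)/p₁} ≤ PN ≤ min{1,(1−p₀)/p₁}.
  lower = (p₁ − p₀)/p₁ = 0.423 / 0.811 ≈ 0.5216
  upper = min{1, (1 − p₀)/p₁} = 0.612 / 0.811 ≈ 0.7546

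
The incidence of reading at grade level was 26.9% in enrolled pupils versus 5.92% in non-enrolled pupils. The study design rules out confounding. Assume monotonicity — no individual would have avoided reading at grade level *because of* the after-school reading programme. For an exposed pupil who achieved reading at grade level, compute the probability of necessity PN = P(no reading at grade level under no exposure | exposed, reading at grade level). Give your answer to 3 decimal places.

PN ≈ 0.780

p₁ = 0.269, p₀ = 0.0592.
Under exogeneity and monotonicity, PN = (p₁ − p₀) / p₁.
PN = (0.269 − 0.0592) / 0.269 = 0.2098 / 0.269 ≈ 0.7799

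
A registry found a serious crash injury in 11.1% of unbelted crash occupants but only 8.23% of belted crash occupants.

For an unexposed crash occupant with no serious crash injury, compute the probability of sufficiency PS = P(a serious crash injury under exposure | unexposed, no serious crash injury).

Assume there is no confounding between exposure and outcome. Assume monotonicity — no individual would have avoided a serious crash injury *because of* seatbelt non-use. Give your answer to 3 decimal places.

PS ≈ 0.031

p₁ = 0.111, p₀ = 0.0823.
Under exogeneity and monotonicity, PS = (p₁ − p₀) / (1 − p₀).
PS = (0.111 − 0.0823) / (1 − 0.0823) = 0.0287 / 0.9177 ≈ 0.0313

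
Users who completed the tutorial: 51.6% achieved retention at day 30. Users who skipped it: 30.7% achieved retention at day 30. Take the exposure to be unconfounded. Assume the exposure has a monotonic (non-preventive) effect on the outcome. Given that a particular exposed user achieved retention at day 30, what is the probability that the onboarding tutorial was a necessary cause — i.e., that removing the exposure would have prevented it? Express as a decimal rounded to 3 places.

p₁ = 0.516, p₀ = 0.307.
Under exogeneity and monotonicity, PN = (p₁ − p₀) / p₁.
PN = (0.516 − 0.307) / 0.516 = 0.209 / 0.516 ≈ 0.4050

PN ≈ 0.405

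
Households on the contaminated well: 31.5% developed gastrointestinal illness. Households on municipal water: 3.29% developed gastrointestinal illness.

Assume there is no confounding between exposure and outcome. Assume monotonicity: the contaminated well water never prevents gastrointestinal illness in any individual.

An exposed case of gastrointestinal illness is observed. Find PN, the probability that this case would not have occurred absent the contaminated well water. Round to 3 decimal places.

p₁ = 0.315, p₀ = 0.0329.
Under exogeneity and monotonicity, PN = (p₁ − p₀) / p₁.
PN = (0.315 − 0.0329) / 0.315 = 0.2821 / 0.315 ≈ 0.8956

PN ≈ 0.896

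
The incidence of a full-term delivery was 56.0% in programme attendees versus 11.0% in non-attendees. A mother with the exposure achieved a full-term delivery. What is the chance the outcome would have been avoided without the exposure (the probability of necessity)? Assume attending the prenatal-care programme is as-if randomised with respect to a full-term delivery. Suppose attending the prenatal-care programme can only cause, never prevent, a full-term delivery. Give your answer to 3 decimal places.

p₁ = 0.56, p₀ = 0.11.
Under exogeneity and monotonicity, PN = (p₁ − p₀) / p₁.
PN = (0.56 − 0.11) / 0.56 = 0.45 / 0.56 ≈ 0.8036

PN ≈ 0.804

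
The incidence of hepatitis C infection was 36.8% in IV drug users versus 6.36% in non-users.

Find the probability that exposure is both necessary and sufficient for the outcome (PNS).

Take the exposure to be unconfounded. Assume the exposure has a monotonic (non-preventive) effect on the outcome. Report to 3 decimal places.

p₁ = 0.368, p₀ = 0.0636.
Under exogeneity and monotonicity, PNS = p₁ − p₀.
PNS = 0.368 − 0.0636 = 0.3044

PNS ≈ 0.304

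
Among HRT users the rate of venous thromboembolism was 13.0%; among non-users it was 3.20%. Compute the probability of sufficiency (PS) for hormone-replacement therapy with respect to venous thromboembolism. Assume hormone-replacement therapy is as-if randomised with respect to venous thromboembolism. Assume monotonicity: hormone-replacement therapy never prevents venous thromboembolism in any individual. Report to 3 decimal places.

p₁ = 0.13, p₀ = 0.032.
Under exogeneity and monotonicity, PS = (p₁ − p₀) / (1 − p₀).
PS = (0.13 − 0.032) / (1 − 0.032) = 0.098 / 0.968 ≈ 0.1012

PS ≈ 0.101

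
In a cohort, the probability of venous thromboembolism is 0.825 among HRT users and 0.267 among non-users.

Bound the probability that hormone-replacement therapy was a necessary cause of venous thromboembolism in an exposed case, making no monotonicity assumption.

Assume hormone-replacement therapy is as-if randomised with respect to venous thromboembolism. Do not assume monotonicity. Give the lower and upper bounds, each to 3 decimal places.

0.676 ≤ PN ≤ 0.888

Let p₁ = 0.825, p₀ = 0.267.
Under exogeneity alone the bounds on PN are max{0,(p₁−p₀)/p₁} ≤ PN ≤ min{1,(1−p₀)/p₁}.
  lower = (p₁ − p₀)/p₁ = 0.558 / 0.825 ≈ 0.6764
  upper = min{1, (1 − p₀)/p₁} = 0.733 / 0.825 ≈ 0.8885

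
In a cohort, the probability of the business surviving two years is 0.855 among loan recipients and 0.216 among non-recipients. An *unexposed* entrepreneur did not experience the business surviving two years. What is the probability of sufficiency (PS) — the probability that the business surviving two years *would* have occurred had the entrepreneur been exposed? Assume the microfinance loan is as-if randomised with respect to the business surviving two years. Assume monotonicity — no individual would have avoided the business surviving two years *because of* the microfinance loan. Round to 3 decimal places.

PS ≈ 0.815

Let p₁ = 0.855, p₀ = 0.216.
Under exogeneity and monotonicity, PS = (p₁ − p₀) / (1 − p₀).
PS = (0.855 − 0.216) / (1 − 0.216) = 0.639 / 0.784 ≈ 0.8151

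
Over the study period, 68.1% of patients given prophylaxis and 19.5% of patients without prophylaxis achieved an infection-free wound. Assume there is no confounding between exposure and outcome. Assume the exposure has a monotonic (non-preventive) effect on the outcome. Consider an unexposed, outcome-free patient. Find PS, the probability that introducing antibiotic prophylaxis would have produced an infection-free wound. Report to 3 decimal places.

PS ≈ 0.604

p₁ = 0.681, p₀ = 0.195.
Under exogeneity and monotonicity, PS = (p₁ − p₀) / (1 − p₀).
PS = (0.681 − 0.195) / (1 − 0.195) = 0.486 / 0.805 ≈ 0.6037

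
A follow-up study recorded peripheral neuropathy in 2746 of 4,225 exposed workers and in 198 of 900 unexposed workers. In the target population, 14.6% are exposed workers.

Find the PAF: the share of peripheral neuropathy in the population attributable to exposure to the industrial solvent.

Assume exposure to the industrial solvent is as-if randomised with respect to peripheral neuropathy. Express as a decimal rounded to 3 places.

p₁ = P(outcome | exposed) = 2746/4225 = 0.64994
p₀ = P(outcome | unexposed) = 198/900 = 0.22
Overall risk P(Y=1) = π·p₁ + (1−π)·p₀ = 0.146×0.64994 + 0.854×0.22 = 0.28277.
Under exogeneity, PAF = [P(Y=1) − p₀] / P(Y=1).
PAF = (0.28277 − 0.22) / 0.28277 ≈ 0.2220

PAF ≈ 0.222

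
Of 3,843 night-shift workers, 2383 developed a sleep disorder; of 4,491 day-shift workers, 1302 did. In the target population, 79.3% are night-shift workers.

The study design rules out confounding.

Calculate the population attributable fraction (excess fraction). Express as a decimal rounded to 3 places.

p₁ = P(outcome | exposed) = 2383/3843 = 0.62009
p₀ = P(outcome | unexposed) = 1302/4491 = 0.28991
Overall risk P(Y=1) = π·p₁ + (1−π)·p₀ = 0.793×0.62009 + 0.207×0.28991 = 0.55174.
Under exogeneity, PAF = [P(Y=1) − p₀] / P(Y=1).
PAF = (0.55174 − 0.28991) / 0.55174 ≈ 0.4745

PAF ≈ 0.475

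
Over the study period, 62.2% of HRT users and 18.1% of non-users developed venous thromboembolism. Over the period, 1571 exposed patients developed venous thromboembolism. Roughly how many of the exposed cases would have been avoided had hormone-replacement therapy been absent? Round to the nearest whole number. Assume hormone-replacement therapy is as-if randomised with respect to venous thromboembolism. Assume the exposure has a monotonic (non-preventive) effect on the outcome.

p₁ = 0.622, p₀ = 0.181.
PN = (p₁ − p₀)/p₁ = (0.622 − 0.181) / 0.622 ≈ 0.70900.
Attributable cases ≈ PN × (exposed cases) = 0.70900 × 1571 ≈ 1113.84.

about 1114 cases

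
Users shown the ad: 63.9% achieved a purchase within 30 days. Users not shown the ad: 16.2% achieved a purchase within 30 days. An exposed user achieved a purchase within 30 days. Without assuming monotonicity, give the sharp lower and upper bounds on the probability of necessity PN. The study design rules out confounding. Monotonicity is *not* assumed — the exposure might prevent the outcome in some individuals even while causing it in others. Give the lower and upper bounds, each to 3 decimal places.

0.746 ≤ PN ≤ 1.000

p₁ = 0.639, p₀ = 0.162.
Under exogeneity alone the bounds on PN are max{0,(p₁−p₀)/p₁} ≤ PN ≤ min{1,(1−p₀)/p₁}.
  lower = (p₁ − p₀)/p₁ = 0.477 / 0.639 ≈ 0.7465
  upper = min{1, (1 − p₀)/p₁} = 0.838 / 0.639 ≈ 1.3114 → capped at 1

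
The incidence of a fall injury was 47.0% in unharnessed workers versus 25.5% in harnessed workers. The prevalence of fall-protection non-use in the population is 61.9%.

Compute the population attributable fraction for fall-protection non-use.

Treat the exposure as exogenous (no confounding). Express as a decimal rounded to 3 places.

p₁ = 0.47, p₀ = 0.255.
Overall risk P(Y=1) = π·p₁ + (1−π)·p₀ = 0.619×0.47 + 0.381×0.255 = 0.38808.
Under exogeneity, PAF = [P(Y=1) − p₀] / P(Y=1).
PAF = (0.38808 − 0.255) / 0.38808 ≈ 0.3429

PAF ≈ 0.343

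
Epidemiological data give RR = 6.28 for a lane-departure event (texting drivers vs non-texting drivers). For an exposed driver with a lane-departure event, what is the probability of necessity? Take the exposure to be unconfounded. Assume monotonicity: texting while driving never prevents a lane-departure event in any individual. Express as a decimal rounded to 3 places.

Under exogeneity and monotonicity, PN = (RR − 1) / RR = 1 − 1/RR.
PN = (6.28 − 1) / 6.28 = 5.28 / 6.28 ≈ 0.8408

PN ≈ 0.841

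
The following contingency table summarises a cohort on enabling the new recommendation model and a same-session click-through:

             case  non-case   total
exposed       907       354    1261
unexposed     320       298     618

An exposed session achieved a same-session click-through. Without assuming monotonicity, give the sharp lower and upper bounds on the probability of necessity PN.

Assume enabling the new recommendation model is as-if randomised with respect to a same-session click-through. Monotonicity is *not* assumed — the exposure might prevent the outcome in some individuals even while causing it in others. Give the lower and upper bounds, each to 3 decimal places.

0.280 ≤ PN ≤ 0.670

p₁ = P(outcome | exposed) = 907/1261 = 0.71927
p₀ = P(outcome | unexposed) = 320/618 = 0.5178
Under exogeneity alone the bounds on PN are max{0,(p₁−p₀)/p₁} ≤ PN ≤ min{1,(1−p₀)/p₁}.
  lower = (p₁ − p₀)/p₁ = 0.20147 / 0.71927 ≈ 0.2801
  upper = min{1, (1 − p₀)/p₁} = 0.4822 / 0.71927 ≈ 0.6704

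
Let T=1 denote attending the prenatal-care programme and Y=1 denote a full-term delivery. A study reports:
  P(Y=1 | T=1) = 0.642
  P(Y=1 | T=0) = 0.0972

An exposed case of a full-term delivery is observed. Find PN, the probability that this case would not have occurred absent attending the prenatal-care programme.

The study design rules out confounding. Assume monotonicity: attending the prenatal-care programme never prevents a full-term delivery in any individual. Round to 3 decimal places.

PN ≈ 0.849

Let p₁ = 0.642, p₀ = 0.0972.
Under exogeneity and monotonicity, PN = (p₁ − p₀) / p₁.
PN = (0.642 − 0.0972) / 0.642 = 0.5448 / 0.642 ≈ 0.8486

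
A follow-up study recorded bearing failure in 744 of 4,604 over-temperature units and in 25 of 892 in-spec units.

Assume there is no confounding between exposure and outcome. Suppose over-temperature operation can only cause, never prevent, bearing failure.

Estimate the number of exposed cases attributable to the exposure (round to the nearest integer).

p₁ = P(outcome | exposed) = 744/4604 = 0.1616
p₀ = P(outcome | unexposed) = 25/892 = 0.028027
PN = (p₁ − p₀)/p₁ = (0.1616 − 0.028027) / 0.1616 ≈ 0.82656.
Attributable cases ≈ PN × (exposed cases) = 0.82656 × 744 ≈ 614.96.

about 615 cases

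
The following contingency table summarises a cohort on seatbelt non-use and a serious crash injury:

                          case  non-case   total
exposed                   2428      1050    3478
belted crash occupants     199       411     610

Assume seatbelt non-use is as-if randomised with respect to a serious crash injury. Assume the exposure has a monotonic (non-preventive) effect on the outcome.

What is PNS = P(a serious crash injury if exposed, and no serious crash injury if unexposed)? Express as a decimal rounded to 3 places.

PNS ≈ 0.372

p₁ = P(outcome | exposed) = 2428/3478 = 0.6981
p₀ = P(outcome | unexposed) = 199/610 = 0.32623
Under exogeneity and monotonicity, PNS = p₁ − p₀.
PNS = 0.6981 − 0.32623 = 0.37187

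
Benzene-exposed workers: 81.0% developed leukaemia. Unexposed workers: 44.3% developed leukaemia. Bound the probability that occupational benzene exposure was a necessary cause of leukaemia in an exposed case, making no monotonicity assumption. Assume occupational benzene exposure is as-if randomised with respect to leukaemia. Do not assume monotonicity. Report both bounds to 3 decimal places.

p₁ = 0.81, p₀ = 0.443.
Under exogeneity alone the bounds on PN are max{0,(p₁−p₀)/p₁} ≤ PN ≤ min{1,(1−p₀)/p₁}.
  lower = (p₁ − p₀)/p₁ = 0.367 / 0.81 ≈ 0.4531
  upper = min{1, (1 − p₀)/p₁} = 0.557 / 0.81 ≈ 0.6877

0.453 ≤ PN ≤ 0.688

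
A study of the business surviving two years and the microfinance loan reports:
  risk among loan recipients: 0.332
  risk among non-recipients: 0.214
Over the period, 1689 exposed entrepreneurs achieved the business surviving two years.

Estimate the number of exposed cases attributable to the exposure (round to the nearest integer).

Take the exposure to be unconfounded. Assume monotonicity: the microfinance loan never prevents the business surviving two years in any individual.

about 600 cases

Let p₁ = 0.332, p₀ = 0.214.
PN = (p₁ − p₀)/p₁ = (0.332 − 0.214) / 0.332 ≈ 0.35542.
Attributable cases ≈ PN × (exposed cases) = 0.35542 × 1689 ≈ 600.31.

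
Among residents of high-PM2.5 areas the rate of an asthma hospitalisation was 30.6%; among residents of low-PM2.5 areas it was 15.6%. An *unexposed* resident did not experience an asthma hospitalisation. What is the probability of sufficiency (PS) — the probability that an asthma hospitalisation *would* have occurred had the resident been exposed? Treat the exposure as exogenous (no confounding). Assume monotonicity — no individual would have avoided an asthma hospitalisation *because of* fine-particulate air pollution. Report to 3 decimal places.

PS ≈ 0.178

p₁ = 0.306, p₀ = 0.156.
Under exogeneity and monotonicity, PS = (p₁ − p₀) / (1 − p₀).
PS = (0.306 − 0.156) / (1 − 0.156) = 0.15 / 0.844 ≈ 0.1777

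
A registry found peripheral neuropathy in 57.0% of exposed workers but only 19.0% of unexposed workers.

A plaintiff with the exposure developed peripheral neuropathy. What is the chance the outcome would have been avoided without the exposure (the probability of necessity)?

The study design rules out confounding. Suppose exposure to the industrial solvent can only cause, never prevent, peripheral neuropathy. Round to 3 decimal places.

PN ≈ 0.667

p₁ = 0.57, p₀ = 0.19.
Under exogeneity and monotonicity, PN = (p₁ − p₀) / p₁.
PN = (0.57 − 0.19) / 0.57 = 0.38 / 0.57 ≈ 0.6667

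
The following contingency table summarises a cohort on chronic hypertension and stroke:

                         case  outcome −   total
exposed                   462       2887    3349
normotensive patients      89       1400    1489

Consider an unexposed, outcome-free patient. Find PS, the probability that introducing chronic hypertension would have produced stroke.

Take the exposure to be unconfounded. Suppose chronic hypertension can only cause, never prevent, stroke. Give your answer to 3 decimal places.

PS ≈ 0.083

p₁ = P(outcome | exposed) = 462/3349 = 0.13795
p₀ = P(outcome | unexposed) = 89/1489 = 0.059772
Under exogeneity and monotonicity, PS = (p₁ − p₀) / (1 − p₀).
PS = (0.13795 − 0.059772) / (1 − 0.059772) = 0.07818 / 0.94023 ≈ 0.0831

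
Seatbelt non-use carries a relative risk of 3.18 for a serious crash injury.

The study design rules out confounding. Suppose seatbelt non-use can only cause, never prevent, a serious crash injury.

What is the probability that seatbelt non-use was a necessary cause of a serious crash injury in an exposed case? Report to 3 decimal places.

PN ≈ 0.686

Under exogeneity and monotonicity, PN = (RR − 1) / RR = 1 − 1/RR.
PN = (3.18 − 1) / 3.18 = 2.18 / 3.18 ≈ 0.6855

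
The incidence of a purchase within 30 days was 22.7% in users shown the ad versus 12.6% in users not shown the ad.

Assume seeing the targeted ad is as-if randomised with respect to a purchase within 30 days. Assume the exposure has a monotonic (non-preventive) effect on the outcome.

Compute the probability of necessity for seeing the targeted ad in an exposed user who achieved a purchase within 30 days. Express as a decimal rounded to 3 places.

p₁ = 0.227, p₀ = 0.126.
Under exogeneity and monotonicity, PN = (p₁ − p₀) / p₁.
PN = (0.227 − 0.126) / 0.227 = 0.101 / 0.227 ≈ 0.4449

PN ≈ 0.445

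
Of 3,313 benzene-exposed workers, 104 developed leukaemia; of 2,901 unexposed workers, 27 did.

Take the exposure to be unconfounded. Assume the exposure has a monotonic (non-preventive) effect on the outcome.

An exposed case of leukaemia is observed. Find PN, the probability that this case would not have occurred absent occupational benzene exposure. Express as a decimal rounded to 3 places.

PN ≈ 0.704

p₁ = P(outcome | exposed) = 104/3313 = 0.031391
p₀ = P(outcome | unexposed) = 27/2901 = 0.0093071
Under exogeneity and monotonicity, PN = (p₁ − p₀) / p₁.
PN = (0.031391 − 0.0093071) / 0.031391 = 0.022084 / 0.031391 ≈ 0.7035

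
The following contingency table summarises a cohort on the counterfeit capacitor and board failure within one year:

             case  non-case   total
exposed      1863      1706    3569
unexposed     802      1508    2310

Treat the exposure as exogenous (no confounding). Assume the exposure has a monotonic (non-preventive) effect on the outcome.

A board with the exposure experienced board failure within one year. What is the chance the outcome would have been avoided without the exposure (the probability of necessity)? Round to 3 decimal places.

PN ≈ 0.335

p₁ = P(outcome | exposed) = 1863/3569 = 0.52199
p₀ = P(outcome | unexposed) = 802/2310 = 0.34719
Under exogeneity and monotonicity, PN = (p₁ − p₀)/p₁.
PN = (0.52199 − 0.34719) / 0.52199 ≈ 0.3349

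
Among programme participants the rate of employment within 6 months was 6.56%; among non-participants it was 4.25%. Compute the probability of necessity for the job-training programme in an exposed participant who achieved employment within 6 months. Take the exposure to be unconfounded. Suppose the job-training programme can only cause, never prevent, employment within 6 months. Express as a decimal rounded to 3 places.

p₁ = 0.0656, p₀ = 0.0425.
Under exogeneity and monotonicity, PN = (p₁ − p₀) / p₁.
PN = (0.0656 − 0.0425) / 0.0656 = 0.0231 / 0.0656 ≈ 0.3521

PN ≈ 0.352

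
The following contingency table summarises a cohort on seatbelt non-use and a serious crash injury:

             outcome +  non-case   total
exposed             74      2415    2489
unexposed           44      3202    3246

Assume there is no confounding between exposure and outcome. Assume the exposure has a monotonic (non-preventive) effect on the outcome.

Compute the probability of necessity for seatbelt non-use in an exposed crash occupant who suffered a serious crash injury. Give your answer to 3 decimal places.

PN ≈ 0.544

p₁ = P(outcome | exposed) = 74/2489 = 0.029731
p₀ = P(outcome | unexposed) = 44/3246 = 0.013555
Under exogeneity and monotonicity, PN = (p₁ − p₀) / p₁.
PN = (0.029731 − 0.013555) / 0.029731 = 0.016176 / 0.029731 ≈ 0.5441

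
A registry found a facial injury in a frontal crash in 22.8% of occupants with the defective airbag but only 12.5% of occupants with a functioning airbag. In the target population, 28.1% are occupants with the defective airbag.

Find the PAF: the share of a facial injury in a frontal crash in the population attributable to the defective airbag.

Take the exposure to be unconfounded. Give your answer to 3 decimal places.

PAF ≈ 0.188

p₁ = 0.228, p₀ = 0.125.
Overall risk P(Y=1) = π·p₁ + (1−π)·p₀ = 0.281×0.228 + 0.719×0.125 = 0.15394.
Under exogeneity, PAF = [P(Y=1) − p₀] / P(Y=1).
PAF = (0.15394 − 0.125) / 0.15394 ≈ 0.1880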